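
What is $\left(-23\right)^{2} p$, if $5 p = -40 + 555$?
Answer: $54487$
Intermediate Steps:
$p = 103$ ($p = \frac{-40 + 555}{5} = \frac{1}{5} \cdot 515 = 103$)
$\left(-23\right)^{2} p = \left(-23\right)^{2} \cdot 103 = 529 \cdot 103 = 54487$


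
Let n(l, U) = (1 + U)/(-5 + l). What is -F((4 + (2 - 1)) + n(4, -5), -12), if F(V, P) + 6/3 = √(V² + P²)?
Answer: -13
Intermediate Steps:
n(l, U) = (1 + U)/(-5 + l)
F(V, P) = -2 + √(P² + V²) (F(V, P) = -2 + √(V² + P²) = -2 + √(P² + V²))
-F((4 + (2 - 1)) + n(4, -5), -12) = -(-2 + √((-12)² + ((4 + (2 - 1)) + (1 - 5)/(-5 + 4))²)) = -(-2 + √(144 + ((4 + 1) - 4/(-1))²)) = -(-2 + √(144 + (5 - 1*(-4))²)) = -(-2 + √(144 + (5 + 4)²)) = -(-2 + √(144 + 9²)) = -(-2 + √(144 + 81)) = -(-2 + √225) = -(-2 + 15) = -1*13 = -13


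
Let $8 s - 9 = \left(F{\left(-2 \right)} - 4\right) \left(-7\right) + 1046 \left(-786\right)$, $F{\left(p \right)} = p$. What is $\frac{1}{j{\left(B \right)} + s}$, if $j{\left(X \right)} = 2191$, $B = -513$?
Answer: $- \frac{8}{804577} \approx -9.9431 \cdot 10^{-6}$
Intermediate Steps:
$s = - \frac{822105}{8}$ ($s = \frac{9}{8} + \frac{\left(-2 - 4\right) \left(-7\right) + 1046 \left(-786\right)}{8} = \frac{9}{8} + \frac{\left(-6\right) \left(-7\right) - 822156}{8} = \frac{9}{8} + \frac{42 - 822156}{8} = \frac{9}{8} + \frac{1}{8} \left(-822114\right) = \frac{9}{8} - \frac{411057}{4} = - \frac{822105}{8} \approx -1.0276 \cdot 10^{5}$)
$\frac{1}{j{\left(B \right)} + s} = \frac{1}{2191 - \frac{822105}{8}} = \frac{1}{- \frac{804577}{8}} = - \frac{8}{804577}$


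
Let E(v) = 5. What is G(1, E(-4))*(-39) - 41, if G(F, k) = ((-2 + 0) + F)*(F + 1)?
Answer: 37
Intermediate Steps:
G(F, k) = (1 + F)*(-2 + F) (G(F, k) = (-2 + F)*(1 + F) = (1 + F)*(-2 + F))
G(1, E(-4))*(-39) - 41 = (-2 + 1² - 1*1)*(-39) - 41 = (-2 + 1 - 1)*(-39) - 41 = -2*(-39) - 41 = 78 - 41 = 37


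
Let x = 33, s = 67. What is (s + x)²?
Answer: 10000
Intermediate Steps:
(s + x)² = (67 + 33)² = 100² = 10000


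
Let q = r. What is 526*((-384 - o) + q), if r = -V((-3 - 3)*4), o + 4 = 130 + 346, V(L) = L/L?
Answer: -450782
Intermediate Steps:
V(L) = 1
o = 472 (o = -4 + (130 + 346) = -4 + 476 = 472)
r = -1 (r = -1*1 = -1)
q = -1
526*((-384 - o) + q) = 526*((-384 - 1*472) - 1) = 526*((-384 - 472) - 1) = 526*(-856 - 1) = 526*(-857) = -450782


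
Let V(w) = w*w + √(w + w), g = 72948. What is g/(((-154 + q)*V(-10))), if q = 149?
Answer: -24316/167 + 12158*I*√5/4175 ≈ -145.6 + 6.5116*I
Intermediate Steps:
V(w) = w² + √2*√w (V(w) = w² + √(2*w) = w² + √2*√w)
g/(((-154 + q)*V(-10))) = 72948/(((-154 + 149)*((-10)² + √2*√(-10)))) = 72948/((-5*(100 + √2*(I*√10)))) = 72948/((-5*(100 + 2*I*√5))) = 72948/(-500 - 10*I*√5)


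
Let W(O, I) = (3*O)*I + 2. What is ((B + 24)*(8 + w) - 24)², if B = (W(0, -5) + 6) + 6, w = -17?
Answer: 133956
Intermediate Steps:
W(O, I) = 2 + 3*I*O (W(O, I) = 3*I*O + 2 = 2 + 3*I*O)
B = 14 (B = ((2 + 3*(-5)*0) + 6) + 6 = ((2 + 0) + 6) + 6 = (2 + 6) + 6 = 8 + 6 = 14)
((B + 24)*(8 + w) - 24)² = ((14 + 24)*(8 - 17) - 24)² = (38*(-9) - 24)² = (-342 - 24)² = (-366)² = 133956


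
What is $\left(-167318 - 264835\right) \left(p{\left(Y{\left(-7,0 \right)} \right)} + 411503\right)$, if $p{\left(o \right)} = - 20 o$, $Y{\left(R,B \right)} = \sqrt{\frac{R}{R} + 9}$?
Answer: $-177832255959 + 8643060 \sqrt{10} \approx -1.778 \cdot 10^{11}$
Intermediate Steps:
$Y{\left(R,B \right)} = \sqrt{10}$ ($Y{\left(R,B \right)} = \sqrt{1 + 9} = \sqrt{10}$)
$\left(-167318 - 264835\right) \left(p{\left(Y{\left(-7,0 \right)} \right)} + 411503\right) = \left(-167318 - 264835\right) \left(- 20 \sqrt{10} + 411503\right) = - 432153 \left(411503 - 20 \sqrt{10}\right) = -177832255959 + 8643060 \sqrt{10}$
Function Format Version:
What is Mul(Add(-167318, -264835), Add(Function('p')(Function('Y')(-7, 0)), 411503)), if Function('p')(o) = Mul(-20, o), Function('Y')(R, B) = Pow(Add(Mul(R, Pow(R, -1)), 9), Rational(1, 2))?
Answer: Add(-177832255959, Mul(8643060, Pow(10, Rational(1, 2)))) ≈ -1.7780e+11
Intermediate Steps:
Function('Y')(R, B) = Pow(10, Rational(1, 2)) (Function('Y')(R, B) = Pow(Add(1, 9), Rational(1, 2)) = Pow(10, Rational(1, 2)))
Mul(Add(-167318, -264835), Add(Function('p')(Function('Y')(-7, 0)), 411503)) = Mul(Add(-167318, -264835), Add(Mul(-20, Pow(10, Rational(1, 2))), 411503)) = Mul(-432153, Add(411503, Mul(-20, Pow(10, Rational(1, 2))))) = Add(-177832255959, Mul(8643060, Pow(10, Rational(1, 2))))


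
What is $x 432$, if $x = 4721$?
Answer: $2039472$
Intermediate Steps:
$x 432 = 4721 \cdot 432 = 2039472$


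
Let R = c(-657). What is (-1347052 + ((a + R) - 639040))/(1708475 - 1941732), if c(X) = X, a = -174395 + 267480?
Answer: 111392/13721 ≈ 8.1184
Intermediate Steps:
a = 93085
R = -657
(-1347052 + ((a + R) - 639040))/(1708475 - 1941732) = (-1347052 + ((93085 - 657) - 639040))/(1708475 - 1941732) = (-1347052 + (92428 - 639040))/(-233257) = (-1347052 - 546612)*(-1/233257) = -1893664*(-1/233257) = 111392/13721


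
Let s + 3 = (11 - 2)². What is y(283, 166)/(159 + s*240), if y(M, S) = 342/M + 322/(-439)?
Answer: 59012/2345470323 ≈ 2.5160e-5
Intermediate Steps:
s = 78 (s = -3 + (11 - 2)² = -3 + 9² = -3 + 81 = 78)
y(M, S) = -322/439 + 342/M (y(M, S) = 342/M + 322*(-1/439) = 342/M - 322/439 = -322/439 + 342/M)
y(283, 166)/(159 + s*240) = (-322/439 + 342/283)/(159 + 78*240) = (-322/439 + 342*(1/283))/(159 + 18720) = (-322/439 + 342/283)/18879 = (59012/124237)*(1/18879) = 59012/2345470323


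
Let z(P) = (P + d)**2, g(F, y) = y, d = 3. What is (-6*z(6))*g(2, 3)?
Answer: -1458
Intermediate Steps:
z(P) = (3 + P)**2 (z(P) = (P + 3)**2 = (3 + P)**2)
(-6*z(6))*g(2, 3) = -6*(3 + 6)**2*3 = -6*9**2*3 = -6*81*3 = -486*3 = -1458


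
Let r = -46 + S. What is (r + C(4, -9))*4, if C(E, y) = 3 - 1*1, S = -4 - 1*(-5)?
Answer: -172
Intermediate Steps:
S = 1 (S = -4 + 5 = 1)
r = -45 (r = -46 + 1 = -45)
C(E, y) = 2 (C(E, y) = 3 - 1 = 2)
(r + C(4, -9))*4 = (-45 + 2)*4 = -43*4 = -172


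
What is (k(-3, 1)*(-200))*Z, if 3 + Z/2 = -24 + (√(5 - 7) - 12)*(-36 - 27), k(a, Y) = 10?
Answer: -2916000 + 252000*I*√2 ≈ -2.916e+6 + 3.5638e+5*I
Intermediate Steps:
Z = 1458 - 126*I*√2 (Z = -6 + 2*(-24 + (√(5 - 7) - 12)*(-36 - 27)) = -6 + 2*(-24 + (√(-2) - 12)*(-63)) = -6 + 2*(-24 + (I*√2 - 12)*(-63)) = -6 + 2*(-24 + (-12 + I*√2)*(-63)) = -6 + 2*(-24 + (756 - 63*I*√2)) = -6 + 2*(732 - 63*I*√2) = -6 + (1464 - 126*I*√2) = 1458 - 126*I*√2 ≈ 1458.0 - 178.19*I)
(k(-3, 1)*(-200))*Z = (10*(-200))*(1458 - 126*I*√2) = -2000*(1458 - 126*I*√2) = -2916000 + 252000*I*√2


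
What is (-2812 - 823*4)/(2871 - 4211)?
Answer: 1526/335 ≈ 4.5552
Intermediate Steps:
(-2812 - 823*4)/(2871 - 4211) = (-2812 - 3292)/(-1340) = -6104*(-1/1340) = 1526/335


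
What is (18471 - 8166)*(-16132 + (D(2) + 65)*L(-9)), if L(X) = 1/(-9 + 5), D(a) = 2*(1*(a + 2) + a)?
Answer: -665754525/4 ≈ -1.6644e+8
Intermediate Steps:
D(a) = 4 + 4*a (D(a) = 2*(1*(2 + a) + a) = 2*((2 + a) + a) = 2*(2 + 2*a) = 4 + 4*a)
L(X) = -1/4 (L(X) = 1/(-4) = -1/4)
(18471 - 8166)*(-16132 + (D(2) + 65)*L(-9)) = (18471 - 8166)*(-16132 + ((4 + 4*2) + 65)*(-1/4)) = 10305*(-16132 + ((4 + 8) + 65)*(-1/4)) = 10305*(-16132 + (12 + 65)*(-1/4)) = 10305*(-16132 + 77*(-1/4)) = 10305*(-16132 - 77/4) = 10305*(-64605/4) = -665754525/4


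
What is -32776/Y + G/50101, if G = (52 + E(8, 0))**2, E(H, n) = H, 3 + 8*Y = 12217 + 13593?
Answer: -13043977808/1292956507 ≈ -10.088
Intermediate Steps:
Y = 25807/8 (Y = -3/8 + (12217 + 13593)/8 = -3/8 + (1/8)*25810 = -3/8 + 12905/4 = 25807/8 ≈ 3225.9)
G = 3600 (G = (52 + 8)**2 = 60**2 = 3600)
-32776/Y + G/50101 = -32776/25807/8 + 3600/50101 = -32776*8/25807 + 3600*(1/50101) = -262208/25807 + 3600/50101 = -13043977808/1292956507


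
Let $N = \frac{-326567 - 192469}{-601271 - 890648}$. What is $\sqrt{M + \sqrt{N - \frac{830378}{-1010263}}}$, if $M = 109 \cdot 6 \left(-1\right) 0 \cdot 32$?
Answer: $\frac{\sqrt{5} \sqrt[4]{70528783274} \cdot 1507230564697^{\frac{3}{4}}}{1507230564697} \approx 1.04$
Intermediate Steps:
$N = \frac{519036}{1491919}$ ($N = - \frac{519036}{-1491919} = \left(-519036\right) \left(- \frac{1}{1491919}\right) = \frac{519036}{1491919} \approx 0.3479$)
$M = 0$ ($M = 109 \left(\left(-6\right) 0\right) 32 = 109 \cdot 0 \cdot 32 = 0 \cdot 32 = 0$)
$\sqrt{M + \sqrt{N - \frac{830378}{-1010263}}} = \sqrt{0 + \sqrt{\frac{519036}{1491919} - \frac{830378}{-1010263}}} = \sqrt{0 + \sqrt{\frac{519036}{1491919} - - \frac{830378}{1010263}}} = \sqrt{0 + \sqrt{\frac{519036}{1491919} + \frac{830378}{1010263}}} = \sqrt{0 + \sqrt{\frac{1763219581850}{1507230564697}}} = \sqrt{0 + \frac{5 \sqrt{106303137841463348477978}}{1507230564697}} = \sqrt{\frac{5 \sqrt{106303137841463348477978}}{1507230564697}} = \frac{1507230564697^{\frac{3}{4}} \sqrt[4]{71983885817614955519306} \cdot 1491919 \sqrt{5051315}}{2271743975156837502701809}$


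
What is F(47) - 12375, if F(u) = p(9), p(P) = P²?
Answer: -12294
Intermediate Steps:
F(u) = 81 (F(u) = 9² = 81)
F(47) - 12375 = 81 - 12375 = -12294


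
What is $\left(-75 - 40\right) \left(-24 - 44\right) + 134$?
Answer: $7954$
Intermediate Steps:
$\left(-75 - 40\right) \left(-24 - 44\right) + 134 = \left(-75 - 40\right) \left(-68\right) + 134 = \left(-115\right) \left(-68\right) + 134 = 7820 + 134 = 7954$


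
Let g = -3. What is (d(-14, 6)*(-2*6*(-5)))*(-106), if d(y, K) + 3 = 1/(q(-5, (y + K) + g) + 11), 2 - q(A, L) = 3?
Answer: 18444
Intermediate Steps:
q(A, L) = -1 (q(A, L) = 2 - 1*3 = 2 - 3 = -1)
d(y, K) = -29/10 (d(y, K) = -3 + 1/(-1 + 11) = -3 + 1/10 = -29/10)
(d(-14, 6)*(-2*6*(-5)))*(-106) = -29*(-2*6)*(-5)/10*(-106) = -(-174)*(-5)/5*(-106) = -29/10*60*(-106) = -174*(-106) = 18444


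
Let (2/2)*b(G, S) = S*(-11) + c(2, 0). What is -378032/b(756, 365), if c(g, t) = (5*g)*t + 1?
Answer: 189016/2007 ≈ 94.178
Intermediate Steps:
c(g, t) = 1 + 5*g*t (c(g, t) = 5*g*t + 1 = 1 + 5*g*t)
b(G, S) = 1 - 11*S (b(G, S) = S*(-11) + (1 + 5*2*0) = -11*S + (1 + 0) = -11*S + 1 = 1 - 11*S)
-378032/b(756, 365) = -378032/(1 - 11*365) = -378032/(1 - 4015) = -378032/(-4014) = -378032*(-1/4014) = 189016/2007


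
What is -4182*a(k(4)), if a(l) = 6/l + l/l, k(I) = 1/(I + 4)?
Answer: -204918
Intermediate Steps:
k(I) = 1/(4 + I)
a(l) = 1 + 6/l (a(l) = 6/l + 1 = 1 + 6/l)
-4182*a(k(4)) = -4182*(6 + 1/(4 + 4))/(1/(4 + 4)) = -4182*(6 + 1/8)/(1/8) = -4182*(6 + ⅛)/⅛ = -33456*49/8 = -4182*49 = -204918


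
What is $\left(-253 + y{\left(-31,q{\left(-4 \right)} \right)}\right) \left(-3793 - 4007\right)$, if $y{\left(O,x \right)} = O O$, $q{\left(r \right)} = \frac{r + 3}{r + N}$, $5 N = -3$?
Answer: $-5522400$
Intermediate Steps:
$N = - \frac{3}{5}$ ($N = \frac{1}{5} \left(-3\right) = - \frac{3}{5} \approx -0.6$)
$q{\left(r \right)} = \frac{3 + r}{- \frac{3}{5} + r}$ ($q{\left(r \right)} = \frac{r + 3}{r - \frac{3}{5}} = \frac{3 + r}{- \frac{3}{5} + r}$)
$y{\left(O,x \right)} = O^{2}$
$\left(-253 + y{\left(-31,q{\left(-4 \right)} \right)}\right) \left(-3793 - 4007\right) = \left(-253 + \left(-31\right)^{2}\right) \left(-3793 - 4007\right) = \left(-253 + 961\right) \left(-7800\right) = 708 \left(-7800\right) = -5522400$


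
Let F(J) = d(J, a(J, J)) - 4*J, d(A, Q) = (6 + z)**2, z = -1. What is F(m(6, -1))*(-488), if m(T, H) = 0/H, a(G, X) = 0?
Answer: -12200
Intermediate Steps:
m(T, H) = 0
d(A, Q) = 25 (d(A, Q) = (6 - 1)**2 = 5**2 = 25)
F(J) = 25 - 4*J
F(m(6, -1))*(-488) = (25 - 4*0)*(-488) = (25 + 0)*(-488) = 25*(-488) = -12200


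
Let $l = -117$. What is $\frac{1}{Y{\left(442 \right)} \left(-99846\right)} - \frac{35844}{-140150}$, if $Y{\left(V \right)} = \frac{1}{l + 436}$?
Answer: $\frac{1767086087}{6996708450} \approx 0.25256$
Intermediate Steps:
$Y{\left(V \right)} = \frac{1}{319}$ ($Y{\left(V \right)} = \frac{1}{-117 + 436} = \frac{1}{319}$)
$\frac{1}{Y{\left(442 \right)} \left(-99846\right)} - \frac{35844}{-140150} = \frac{\frac{1}{\frac{1}{319}}}{-99846} - \frac{35844}{-140150} = 319 \left(- \frac{1}{99846}\right) - - \frac{17922}{70075} = - \frac{319}{99846} + \frac{17922}{70075} = \frac{1767086087}{6996708450}$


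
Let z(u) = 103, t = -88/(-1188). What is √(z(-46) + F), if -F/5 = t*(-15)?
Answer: √977/3 ≈ 10.419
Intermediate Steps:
t = 2/27 (t = -88*(-1/1188) = 2/27 ≈ 0.074074)
F = 50/9 (F = -10*(-15)/27 = -5*(-10/9) = 50/9 ≈ 5.5556)
√(z(-46) + F) = √(103 + 50/9) = √(977/9) = √977/3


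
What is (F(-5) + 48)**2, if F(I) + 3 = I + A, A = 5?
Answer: 2025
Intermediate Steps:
F(I) = 2 + I (F(I) = -3 + (I + 5) = -3 + (5 + I) = 2 + I)
(F(-5) + 48)**2 = ((2 - 5) + 48)**2 = (-3 + 48)**2 = 45**2 = 2025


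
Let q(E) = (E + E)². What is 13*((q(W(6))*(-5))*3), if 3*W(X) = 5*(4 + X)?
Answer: -650000/3 ≈ -2.1667e+5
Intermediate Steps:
W(X) = 20/3 + 5*X/3 (W(X) = (5*(4 + X))/3 = (20 + 5*X)/3 = 20/3 + 5*X/3)
q(E) = 4*E² (q(E) = (2*E)² = 4*E²)
13*((q(W(6))*(-5))*3) = 13*(((4*(20/3 + (5/3)*6)²)*(-5))*3) = 13*(((4*(20/3 + 10)²)*(-5))*3) = 13*(((4*(50/3)²)*(-5))*3) = 13*(((4*(2500/9))*(-5))*3) = 13*(((10000/9)*(-5))*3) = 13*(-50000/9*3) = 13*(-50000/3) = -650000/3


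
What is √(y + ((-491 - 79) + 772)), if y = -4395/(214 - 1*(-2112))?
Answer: √1082652982/2326 ≈ 14.146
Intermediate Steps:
y = -4395/2326 (y = -4395/(214 + 2112) = -4395/2326 ≈ -1.8895)
√(y + ((-491 - 79) + 772)) = √(-4395/2326 + ((-491 - 79) + 772)) = √(-4395/2326 + (-570 + 772)) = √(-4395/2326 + 202) = √(465457/2326) = √1082652982/2326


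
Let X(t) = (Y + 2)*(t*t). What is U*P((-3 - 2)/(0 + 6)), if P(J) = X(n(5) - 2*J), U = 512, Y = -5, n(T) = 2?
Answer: -61952/3 ≈ -20651.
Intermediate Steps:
X(t) = -3*t**2 (X(t) = (-5 + 2)*(t*t) = -3*t**2)
P(J) = -3*(2 - 2*J)**2
U*P((-3 - 2)/(0 + 6)) = 512*(-12*(-1 + (-3 - 2)/(0 + 6))**2) = 512*(-12*(-1 - 5/6)**2) = 512*(-12*(-11/6)**2) = 512*(-12*121/36) = 512*(-121/3) = -61952/3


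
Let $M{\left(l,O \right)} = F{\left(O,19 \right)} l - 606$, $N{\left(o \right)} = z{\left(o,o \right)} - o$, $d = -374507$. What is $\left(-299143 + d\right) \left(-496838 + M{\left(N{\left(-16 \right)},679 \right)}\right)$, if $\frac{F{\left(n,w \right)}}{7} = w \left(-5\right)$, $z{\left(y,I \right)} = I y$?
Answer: $456952962600$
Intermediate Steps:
$F{\left(n,w \right)} = - 35 w$ ($F{\left(n,w \right)} = 7 w \left(-5\right) = 7 \left(- 5 w\right) = - 35 w$)
$N{\left(o \right)} = o^{2} - o$ ($N{\left(o \right)} = o o - o = o^{2} - o$)
$M{\left(l,O \right)} = -606 - 665 l$ ($M{\left(l,O \right)} = \left(-35\right) 19 l - 606 = - 665 l - 606 = -606 - 665 l$)
$\left(-299143 + d\right) \left(-496838 + M{\left(N{\left(-16 \right)},679 \right)}\right) = \left(-299143 - 374507\right) \left(-496838 - \left(606 + 665 \left(- 16 \left(-1 - 16\right)\right)\right)\right) = - 673650 \left(-496838 - \left(606 + 665 \left(\left(-16\right) \left(-17\right)\right)\right)\right) = - 673650 \left(-496838 - 181486\right) = \left(-673650\right) \left(-678324\right) = 456952962600$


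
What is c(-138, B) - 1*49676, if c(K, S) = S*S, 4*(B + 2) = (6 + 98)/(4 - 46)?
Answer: -21904091/441 ≈ -49669.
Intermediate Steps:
B = -55/21 (B = -2 + ((6 + 98)/(4 - 46))/4 = -2 + (104/(-42))/4 = -2 + (104*(-1/42))/4 = -2 + (¼)*(-52/21) = -2 - 13/21 = -55/21 ≈ -2.6190)
c(K, S) = S²
c(-138, B) - 1*49676 = (-55/21)² - 1*49676 = 3025/441 - 49676 = -21904091/441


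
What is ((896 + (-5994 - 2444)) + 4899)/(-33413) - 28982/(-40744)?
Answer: 538030979/680689636 ≈ 0.79042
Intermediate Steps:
((896 + (-5994 - 2444)) + 4899)/(-33413) - 28982/(-40744) = ((896 - 8438) + 4899)*(-1/33413) - 28982*(-1/40744) = (-7542 + 4899)*(-1/33413) + 14491/20372 = -2643*(-1/33413) + 14491/20372 = 2643/33413 + 14491/20372 = 538030979/680689636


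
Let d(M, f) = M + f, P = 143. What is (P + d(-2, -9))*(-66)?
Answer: -8712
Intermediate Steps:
(P + d(-2, -9))*(-66) = (143 + (-2 - 9))*(-66) = (143 - 11)*(-66) = 132*(-66) = -8712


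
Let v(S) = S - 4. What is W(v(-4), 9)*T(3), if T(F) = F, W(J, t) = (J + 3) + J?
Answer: -39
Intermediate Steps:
v(S) = -4 + S
W(J, t) = 3 + 2*J (W(J, t) = (3 + J) + J = 3 + 2*J)
W(v(-4), 9)*T(3) = (3 + 2*(-4 - 4))*3 = (3 + 2*(-8))*3 = (3 - 16)*3 = -13*3 = -39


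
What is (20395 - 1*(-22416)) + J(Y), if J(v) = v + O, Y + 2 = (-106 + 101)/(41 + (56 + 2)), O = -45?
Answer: 4233631/99 ≈ 42764.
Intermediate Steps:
Y = -203/99 (Y = -2 + (-106 + 101)/(41 + (56 + 2)) = -2 - 5/(41 + 58) = -2 - 5/99 = -203/99 ≈ -2.0505)
J(v) = -45 + v (J(v) = v - 45 = -45 + v)
(20395 - 1*(-22416)) + J(Y) = (20395 - 1*(-22416)) + (-45 - 203/99) = (20395 + 22416) - 4658/99 = 42811 - 4658/99 = 4233631/99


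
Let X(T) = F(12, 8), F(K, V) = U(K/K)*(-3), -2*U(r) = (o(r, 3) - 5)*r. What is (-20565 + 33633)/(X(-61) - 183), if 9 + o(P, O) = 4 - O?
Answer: -968/15 ≈ -64.533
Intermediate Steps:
o(P, O) = -5 - O (o(P, O) = -9 + (4 - O) = -5 - O)
U(r) = 13*r/2 (U(r) = -((-5 - 1*3) - 5)*r/2 = -((-5 - 3) - 5)*r/2 = -(-8 - 5)*r/2 = -(-13)*r/2 = 13*r/2)
F(K, V) = -39/2 (F(K, V) = (13*(K/K)/2)*(-3) = ((13/2)*1)*(-3) = (13/2)*(-3) = -39/2)
X(T) = -39/2
(-20565 + 33633)/(X(-61) - 183) = (-20565 + 33633)/(-39/2 - 183) = 13068/(-405/2) = 13068*(-2/405) = -968/15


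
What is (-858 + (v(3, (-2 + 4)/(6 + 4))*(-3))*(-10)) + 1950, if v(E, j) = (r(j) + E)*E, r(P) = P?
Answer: 1380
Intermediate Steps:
v(E, j) = E*(E + j) (v(E, j) = (j + E)*E = (E + j)*E = E*(E + j))
(-858 + (v(3, (-2 + 4)/(6 + 4))*(-3))*(-10)) + 1950 = (-858 + ((3*(3 + (-2 + 4)/(6 + 4)))*(-3))*(-10)) + 1950 = (-858 + ((3*(3 + 2/10))*(-3))*(-10)) + 1950 = (-858 + ((3*(3 + 2*(1/10)))*(-3))*(-10)) + 1950 = (-858 + ((3*(3 + 1/5))*(-3))*(-10)) + 1950 = (-858 + ((3*(16/5))*(-3))*(-10)) + 1950 = (-858 + ((48/5)*(-3))*(-10)) + 1950 = (-858 - 144/5*(-10)) + 1950 = (-858 + 288) + 1950 = -570 + 1950 = 1380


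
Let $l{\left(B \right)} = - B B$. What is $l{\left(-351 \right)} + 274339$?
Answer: $151138$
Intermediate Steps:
$l{\left(B \right)} = - B^{2}$
$l{\left(-351 \right)} + 274339 = - \left(-351\right)^{2} + 274339 = \left(-1\right) 123201 + 274339 = -123201 + 274339 = 151138$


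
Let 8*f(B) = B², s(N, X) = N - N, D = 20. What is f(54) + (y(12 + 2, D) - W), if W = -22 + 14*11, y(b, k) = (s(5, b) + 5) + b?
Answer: 503/2 ≈ 251.50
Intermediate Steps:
s(N, X) = 0
y(b, k) = 5 + b (y(b, k) = (0 + 5) + b = 5 + b)
W = 132 (W = -22 + 154 = 132)
f(B) = B²/8
f(54) + (y(12 + 2, D) - W) = (⅛)*54² + ((5 + (12 + 2)) - 1*132) = (⅛)*2916 + ((5 + 14) - 132) = 729/2 + (19 - 132) = 729/2 - 113 = 503/2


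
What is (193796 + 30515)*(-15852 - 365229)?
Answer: -85480660191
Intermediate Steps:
(193796 + 30515)*(-15852 - 365229) = 224311*(-381081) = -85480660191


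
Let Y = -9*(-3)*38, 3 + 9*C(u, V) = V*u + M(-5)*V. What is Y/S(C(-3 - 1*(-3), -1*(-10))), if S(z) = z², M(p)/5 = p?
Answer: 83106/64009 ≈ 1.2983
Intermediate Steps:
M(p) = 5*p
C(u, V) = -⅓ - 25*V/9 + V*u/9 (C(u, V) = -⅓ + (V*u + (5*(-5))*V)/9 = -⅓ + (V*u - 25*V)/9 = -⅓ + (-25*V + V*u)/9 = -⅓ + (-25*V/9 + V*u/9) = -⅓ - 25*V/9 + V*u/9)
Y = 1026 (Y = 27*38 = 1026)
Y/S(C(-3 - 1*(-3), -1*(-10))) = 1026/((-⅓ - (-25)*(-10)/9 + (-1*(-10))*(-3 - 1*(-3))/9)²) = 1026/((-⅓ - 25/9*10 + (⅑)*10*(-3 + 3))²) = 1026/((-⅓ - 250/9 + (⅑)*10*0)²) = 1026/((-⅓ - 250/9 + 0)²) = 1026/((-253/9)²) = 1026/(64009/81) = 1026*(81/64009) = 83106/64009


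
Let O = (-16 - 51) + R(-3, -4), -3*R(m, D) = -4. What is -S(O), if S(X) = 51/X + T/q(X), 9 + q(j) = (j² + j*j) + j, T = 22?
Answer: 5866866/7579181 ≈ 0.77408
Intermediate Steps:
R(m, D) = 4/3 (R(m, D) = -⅓*(-4) = 4/3)
q(j) = -9 + j + 2*j² (q(j) = -9 + ((j² + j*j) + j) = -9 + ((j² + j²) + j) = -9 + (2*j² + j) = -9 + (j + 2*j²) = -9 + j + 2*j²)
O = -197/3 (O = (-16 - 51) + 4/3 = -67 + 4/3 = -197/3 ≈ -65.667)
S(X) = 22/(-9 + X + 2*X²) + 51/X (S(X) = 51/X + 22/(-9 + X + 2*X²) = 22/(-9 + X + 2*X²) + 51/X)
-S(O) = -(-459 + 73*(-197/3) + 102*(-197/3)²)/((-197/3)*(-9 - 197/3 + 2*(-197/3)²)) = -(-3)*(-459 - 14381/3 + 102*(38809/9))/(197*(-9 - 197/3 + 2*(38809/9))) = -(-3)*(-459 - 14381/3 + 1319506/3)/(197*(-9 - 197/3 + 77618/9)) = -(-3)*1303748/(197*76946/9*3) = -(-3)*9*1303748/(197*76946*3) = -1*(-5866866/7579181) = 5866866/7579181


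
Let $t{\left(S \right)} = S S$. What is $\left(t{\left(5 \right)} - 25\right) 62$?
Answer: $0$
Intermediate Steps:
$t{\left(S \right)} = S^{2}$
$\left(t{\left(5 \right)} - 25\right) 62 = \left(5^{2} - 25\right) 62 = \left(25 - 25\right) 62 = 0 \cdot 62 = 0$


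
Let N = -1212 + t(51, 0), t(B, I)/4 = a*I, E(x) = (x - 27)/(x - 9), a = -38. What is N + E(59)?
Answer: -30284/25 ≈ -1211.4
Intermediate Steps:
E(x) = (-27 + x)/(-9 + x)
t(B, I) = -152*I (t(B, I) = 4*(-38*I) = -152*I)
N = -1212 (N = -1212 - 152*0 = -1212 + 0 = -1212)
N + E(59) = -1212 + (-27 + 59)/(-9 + 59) = -1212 + 32/50 = -1212 + (1/50)*32 = -1212 + 16/25 = -30284/25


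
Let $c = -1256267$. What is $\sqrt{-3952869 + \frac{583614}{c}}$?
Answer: $\frac{i \sqrt{6238445370804863079}}{1256267} \approx 1988.2 i$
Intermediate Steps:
$\sqrt{-3952869 + \frac{583614}{c}} = \sqrt{-3952869 + \frac{583614}{-1256267}} = \sqrt{-3952869 + 583614 \left(- \frac{1}{1256267}\right)} = \sqrt{-3952869 - \frac{583614}{1256267}} = \sqrt{- \frac{4965859463637}{1256267}} = \frac{i \sqrt{6238445370804863079}}{1256267}$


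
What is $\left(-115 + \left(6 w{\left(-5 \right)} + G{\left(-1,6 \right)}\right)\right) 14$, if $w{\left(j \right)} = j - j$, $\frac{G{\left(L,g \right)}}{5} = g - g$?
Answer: $-1610$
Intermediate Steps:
$G{\left(L,g \right)} = 0$ ($G{\left(L,g \right)} = 5 \left(g - g\right) = 5 \cdot 0 = 0$)
$w{\left(j \right)} = 0$
$\left(-115 + \left(6 w{\left(-5 \right)} + G{\left(-1,6 \right)}\right)\right) 14 = \left(-115 + \left(6 \cdot 0 + 0\right)\right) 14 = \left(-115 + \left(0 + 0\right)\right) 14 = \left(-115 + 0\right) 14 = \left(-115\right) 14 = -1610$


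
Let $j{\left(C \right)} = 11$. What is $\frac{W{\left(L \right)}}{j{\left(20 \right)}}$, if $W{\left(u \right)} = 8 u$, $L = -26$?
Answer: $- \frac{208}{11} \approx -18.909$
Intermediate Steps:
$\frac{W{\left(L \right)}}{j{\left(20 \right)}} = \frac{8 \left(-26\right)}{11} = \left(-208\right) \frac{1}{11} = - \frac{208}{11}$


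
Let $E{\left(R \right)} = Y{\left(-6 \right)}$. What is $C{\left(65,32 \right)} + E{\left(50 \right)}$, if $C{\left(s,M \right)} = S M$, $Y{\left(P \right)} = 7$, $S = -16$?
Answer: $-505$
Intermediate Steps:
$C{\left(s,M \right)} = - 16 M$
$E{\left(R \right)} = 7$
$C{\left(65,32 \right)} + E{\left(50 \right)} = \left(-16\right) 32 + 7 = -512 + 7 = -505$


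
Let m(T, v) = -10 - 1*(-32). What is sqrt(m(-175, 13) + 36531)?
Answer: sqrt(36553) ≈ 191.19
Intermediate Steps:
m(T, v) = 22 (m(T, v) = -10 + 32 = 22)
sqrt(m(-175, 13) + 36531) = sqrt(22 + 36531) = sqrt(36553)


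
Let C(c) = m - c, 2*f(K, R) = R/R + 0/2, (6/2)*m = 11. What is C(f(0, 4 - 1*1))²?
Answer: 361/36 ≈ 10.028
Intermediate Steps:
m = 11/3 (m = (⅓)*11 = 11/3 ≈ 3.6667)
f(K, R) = ½ (f(K, R) = (R/R + 0/2)/2 = (1 + 0*(½))/2 = (1 + 0)/2 = (½)*1 = ½)
C(c) = 11/3 - c
C(f(0, 4 - 1*1))² = (11/3 - 1*½)² = (11/3 - ½)² = (19/6)² = 361/36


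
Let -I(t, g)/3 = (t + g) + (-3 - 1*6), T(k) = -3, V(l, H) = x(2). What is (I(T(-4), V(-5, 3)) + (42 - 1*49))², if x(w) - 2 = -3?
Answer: 1024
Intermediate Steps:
x(w) = -1 (x(w) = 2 - 3 = -1)
V(l, H) = -1
I(t, g) = 27 - 3*g - 3*t (I(t, g) = -3*((t + g) + (-3 - 1*6)) = -3*((g + t) + (-3 - 6)) = -3*((g + t) - 9) = -3*(-9 + g + t) = 27 - 3*g - 3*t)
(I(T(-4), V(-5, 3)) + (42 - 1*49))² = ((27 - 3*(-1) - 3*(-3)) + (42 - 1*49))² = ((27 + 3 + 9) + (42 - 49))² = (39 - 7)² = 32² = 1024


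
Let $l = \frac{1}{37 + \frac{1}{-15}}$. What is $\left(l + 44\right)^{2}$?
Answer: $\frac{594920881}{306916} \approx 1938.4$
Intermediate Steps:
$l = \frac{15}{554}$ ($l = \frac{1}{37 - \frac{1}{15}} = \frac{1}{\frac{554}{15}} = \frac{15}{554} \approx 0.027076$)
$\left(l + 44\right)^{2} = \left(\frac{15}{554} + 44\right)^{2} = \left(\frac{24391}{554}\right)^{2} = \frac{594920881}{306916}$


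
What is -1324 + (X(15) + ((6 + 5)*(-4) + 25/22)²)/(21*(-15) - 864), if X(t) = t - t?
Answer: -756411313/570636 ≈ -1325.6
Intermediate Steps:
X(t) = 0
-1324 + (X(15) + ((6 + 5)*(-4) + 25/22)²)/(21*(-15) - 864) = -1324 + (0 + ((6 + 5)*(-4) + 25/22)²)/(21*(-15) - 864) = -1324 + (0 + (11*(-4) + 25*(1/22))²)/(-315 - 864) = -1324 + (0 + (-44 + 25/22)²)/(-1179) = -1324 + (0 + (-943/22)²)*(-1/1179) = -1324 + (0 + 889249/484)*(-1/1179) = -1324 + (889249/484)*(-1/1179) = -1324 - 889249/570636 = -756411313/570636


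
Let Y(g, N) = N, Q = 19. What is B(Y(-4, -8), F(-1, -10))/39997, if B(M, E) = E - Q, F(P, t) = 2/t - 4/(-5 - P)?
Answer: -91/199985 ≈ -0.00045503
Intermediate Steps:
F(P, t) = -4/(-5 - P) + 2/t
B(M, E) = -19 + E (B(M, E) = E - 1*19 = E - 19 = -19 + E)
B(Y(-4, -8), F(-1, -10))/39997 = (-19 + 2*(5 - 1 + 2*(-10))/(-10*(5 - 1)))/39997 = (-19 + 2*(-⅒)*(5 - 1 - 20)/4)*(1/39997) = (-19 + 2*(-⅒)*(¼)*(-16))*(1/39997) = (-19 + ⅘)*(1/39997) = -91/5*1/39997 = -91/199985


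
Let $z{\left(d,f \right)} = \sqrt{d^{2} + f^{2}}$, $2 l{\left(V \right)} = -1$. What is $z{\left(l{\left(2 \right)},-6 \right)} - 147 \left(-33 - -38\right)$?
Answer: $-735 + \frac{\sqrt{145}}{2} \approx -728.98$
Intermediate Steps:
$l{\left(V \right)} = - \frac{1}{2}$ ($l{\left(V \right)} = \frac{1}{2} \left(-1\right) = - \frac{1}{2}$)
$z{\left(l{\left(2 \right)},-6 \right)} - 147 \left(-33 - -38\right) = \sqrt{\left(- \frac{1}{2}\right)^{2} + \left(-6\right)^{2}} - 147 \left(-33 - -38\right) = \sqrt{\frac{1}{4} + 36} - 147 \left(-33 + 38\right) = \sqrt{\frac{145}{4}} - 735 = \frac{\sqrt{145}}{2} - 735 = -735 + \frac{\sqrt{145}}{2}$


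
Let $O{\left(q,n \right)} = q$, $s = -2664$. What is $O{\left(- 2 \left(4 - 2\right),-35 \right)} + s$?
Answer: $-2668$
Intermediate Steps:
$O{\left(- 2 \left(4 - 2\right),-35 \right)} + s = - 2 \left(4 - 2\right) - 2664 = \left(-2\right) 2 - 2664 = -4 - 2664 = -2668$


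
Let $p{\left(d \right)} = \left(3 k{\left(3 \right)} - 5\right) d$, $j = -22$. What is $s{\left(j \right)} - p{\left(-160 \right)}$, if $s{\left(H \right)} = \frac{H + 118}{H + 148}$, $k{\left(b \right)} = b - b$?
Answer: $- \frac{16784}{21} \approx -799.24$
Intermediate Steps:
$k{\left(b \right)} = 0$
$s{\left(H \right)} = \frac{118 + H}{148 + H}$
$p{\left(d \right)} = - 5 d$ ($p{\left(d \right)} = \left(3 \cdot 0 - 5\right) d = \left(0 - 5\right) d = - 5 d$)
$s{\left(j \right)} - p{\left(-160 \right)} = \frac{118 - 22}{148 - 22} - \left(-5\right) \left(-160\right) = \frac{1}{126} \cdot 96 - 800 = \frac{16}{21} - 800 = - \frac{16784}{21}$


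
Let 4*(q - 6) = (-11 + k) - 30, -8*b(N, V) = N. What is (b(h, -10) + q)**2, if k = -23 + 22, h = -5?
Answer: 961/64 ≈ 15.016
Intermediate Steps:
b(N, V) = -N/8
k = -1
q = -9/2 (q = 6 + ((-11 - 1) - 30)/4 = 6 + (-12 - 30)/4 = 6 + (1/4)*(-42) = 6 - 21/2 = -9/2 ≈ -4.5000)
(b(h, -10) + q)**2 = (-1/8*(-5) - 9/2)**2 = (5/8 - 9/2)**2 = (-31/8)**2 = 961/64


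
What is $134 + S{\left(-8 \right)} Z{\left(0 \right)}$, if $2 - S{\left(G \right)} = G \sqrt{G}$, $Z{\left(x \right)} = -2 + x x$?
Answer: $130 - 32 i \sqrt{2} \approx 130.0 - 45.255 i$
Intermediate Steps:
$Z{\left(x \right)} = -2 + x^{2}$
$S{\left(G \right)} = 2 - G^{\frac{3}{2}}$ ($S{\left(G \right)} = 2 - G \sqrt{G} = 2 - G^{\frac{3}{2}}$)
$134 + S{\left(-8 \right)} Z{\left(0 \right)} = 134 + \left(2 - \left(-8\right)^{\frac{3}{2}}\right) \left(-2 + 0^{2}\right) = 134 + \left(2 - - 16 i \sqrt{2}\right) \left(-2 + 0\right) = 134 + \left(2 + 16 i \sqrt{2}\right) \left(-2\right) = 134 - \left(4 + 32 i \sqrt{2}\right) = 130 - 32 i \sqrt{2}$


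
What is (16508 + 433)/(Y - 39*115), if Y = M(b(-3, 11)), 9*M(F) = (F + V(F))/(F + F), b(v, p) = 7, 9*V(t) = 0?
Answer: -304938/80729 ≈ -3.7773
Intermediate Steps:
V(t) = 0 (V(t) = (⅑)*0 = 0)
M(F) = 1/18 (M(F) = ((F + 0)/(F + F))/9 = (F/((2*F)))/9 = (F*(1/(2*F)))/9 = (⅑)*(½) = 1/18)
Y = 1/18 ≈ 0.055556
(16508 + 433)/(Y - 39*115) = (16508 + 433)/(1/18 - 39*115) = 16941/(1/18 - 4485) = 16941/(-80729/18) = 16941*(-18/80729) = -304938/80729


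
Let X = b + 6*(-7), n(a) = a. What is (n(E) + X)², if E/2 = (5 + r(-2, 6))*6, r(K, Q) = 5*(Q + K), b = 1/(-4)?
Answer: 1062961/16 ≈ 66435.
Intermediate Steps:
b = -¼ ≈ -0.25000
r(K, Q) = 5*K + 5*Q (r(K, Q) = 5*(K + Q) = 5*K + 5*Q)
E = 300 (E = 2*((5 + (5*(-2) + 5*6))*6) = 2*((5 + (-10 + 30))*6) = 2*((5 + 20)*6) = 2*(25*6) = 2*150 = 300)
X = -169/4 (X = -¼ + 6*(-7) = -¼ - 42 = -169/4 ≈ -42.250)
(n(E) + X)² = (300 - 169/4)² = (1031/4)² = 1062961/16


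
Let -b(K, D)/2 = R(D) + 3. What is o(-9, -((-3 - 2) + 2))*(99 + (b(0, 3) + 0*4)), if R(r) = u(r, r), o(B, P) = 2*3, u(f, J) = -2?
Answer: 582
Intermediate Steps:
o(B, P) = 6
R(r) = -2
b(K, D) = -2 (b(K, D) = -2*(-2 + 3) = -2*1 = -2)
o(-9, -((-3 - 2) + 2))*(99 + (b(0, 3) + 0*4)) = 6*(99 + (-2 + 0*4)) = 6*(99 + (-2 + 0)) = 6*(99 - 2) = 6*97 = 582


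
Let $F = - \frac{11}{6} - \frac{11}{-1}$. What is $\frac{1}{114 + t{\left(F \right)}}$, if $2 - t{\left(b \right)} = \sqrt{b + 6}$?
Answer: $\frac{696}{80645} + \frac{\sqrt{546}}{80645} \approx 0.0089202$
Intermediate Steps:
$F = \frac{55}{6}$ ($F = \left(-11\right) \frac{1}{6} - -11 = - \frac{11}{6} + 11 = \frac{55}{6} \approx 9.1667$)
$t{\left(b \right)} = 2 - \sqrt{6 + b}$ ($t{\left(b \right)} = 2 - \sqrt{b + 6} = 2 - \sqrt{6 + b}$)
$\frac{1}{114 + t{\left(F \right)}} = \frac{1}{114 + \left(2 - \sqrt{6 + \frac{55}{6}}\right)} = \frac{1}{114 + \left(2 - \sqrt{\frac{91}{6}}\right)} = \frac{1}{114 + \left(2 - \frac{\sqrt{546}}{6}\right)} = \frac{1}{116 - \frac{\sqrt{546}}{6}}$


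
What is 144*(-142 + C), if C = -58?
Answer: -28800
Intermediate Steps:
144*(-142 + C) = 144*(-142 - 58) = 144*(-200) = -28800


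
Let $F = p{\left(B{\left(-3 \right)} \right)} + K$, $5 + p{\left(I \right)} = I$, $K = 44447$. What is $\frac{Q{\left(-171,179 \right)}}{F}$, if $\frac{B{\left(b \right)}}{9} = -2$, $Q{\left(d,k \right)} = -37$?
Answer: $- \frac{37}{44424} \approx -0.00083288$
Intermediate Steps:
$B{\left(b \right)} = -18$ ($B{\left(b \right)} = 9 \left(-2\right) = -18$)
$p{\left(I \right)} = -5 + I$
$F = 44424$ ($F = \left(-5 - 18\right) + 44447 = -23 + 44447 = 44424$)
$\frac{Q{\left(-171,179 \right)}}{F} = - \frac{37}{44424}$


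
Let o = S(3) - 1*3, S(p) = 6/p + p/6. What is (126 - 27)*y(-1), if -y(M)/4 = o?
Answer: 198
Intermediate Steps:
S(p) = 6/p + p/6 (S(p) = 6/p + p*(1/6) = 6/p + p/6)
o = -1/2 (o = (6/3 + (1/6)*3) - 1*3 = (6*(1/3) + 1/2) - 3 = (2 + 1/2) - 3 = 5/2 - 3 = -1/2 ≈ -0.50000)
y(M) = 2 (y(M) = -4*(-1/2) = 2)
(126 - 27)*y(-1) = (126 - 27)*2 = 99*2 = 198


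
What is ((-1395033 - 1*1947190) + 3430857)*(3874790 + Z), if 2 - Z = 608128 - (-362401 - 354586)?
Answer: 225988071218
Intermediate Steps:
Z = -1325113 (Z = 2 - (608128 - (-362401 - 354586)) = 2 - (608128 - 1*(-716987)) = 2 - (608128 + 716987) = 2 - 1*1325115 = 2 - 1325115 = -1325113)
((-1395033 - 1*1947190) + 3430857)*(3874790 + Z) = ((-1395033 - 1*1947190) + 3430857)*(3874790 - 1325113) = ((-1395033 - 1947190) + 3430857)*2549677 = (-3342223 + 3430857)*2549677 = 88634*2549677 = 225988071218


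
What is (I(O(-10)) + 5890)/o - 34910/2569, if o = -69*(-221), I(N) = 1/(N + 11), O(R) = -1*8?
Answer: -1551630971/117524043 ≈ -13.203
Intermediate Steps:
O(R) = -8
I(N) = 1/(11 + N)
o = 15249
(I(O(-10)) + 5890)/o - 34910/2569 = (1/(11 - 8) + 5890)/15249 - 34910/2569 = (1/3 + 5890)*(1/15249) - 34910*1/2569 = (1/3 + 5890)*(1/15249) - 34910/2569 = (17671/3)*(1/15249) - 34910/2569 = 17671/45747 - 34910/2569 = -1551630971/117524043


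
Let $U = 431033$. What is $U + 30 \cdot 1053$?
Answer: $462623$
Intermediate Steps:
$U + 30 \cdot 1053 = 431033 + 30 \cdot 1053 = 431033 + 31590 = 462623$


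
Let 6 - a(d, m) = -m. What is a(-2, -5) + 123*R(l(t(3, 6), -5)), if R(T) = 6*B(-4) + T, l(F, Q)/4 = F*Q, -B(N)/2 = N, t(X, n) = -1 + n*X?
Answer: -35915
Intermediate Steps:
t(X, n) = -1 + X*n
a(d, m) = 6 + m (a(d, m) = 6 - (-1)*m = 6 + m)
B(N) = -2*N
l(F, Q) = 4*F*Q (l(F, Q) = 4*(F*Q) = 4*F*Q)
R(T) = 48 + T (R(T) = 6*(-2*(-4)) + T = 6*8 + T = 48 + T)
a(-2, -5) + 123*R(l(t(3, 6), -5)) = (6 - 5) + 123*(48 + 4*(-1 + 3*6)*(-5)) = 1 + 123*(48 + 4*(-1 + 18)*(-5)) = 1 + 123*(48 + 4*17*(-5)) = 1 + 123*(48 - 340) = 1 + 123*(-292) = 1 - 35916 = -35915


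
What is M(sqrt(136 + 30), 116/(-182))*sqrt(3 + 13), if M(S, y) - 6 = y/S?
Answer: 24 - 116*sqrt(166)/7553 ≈ 23.802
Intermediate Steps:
M(S, y) = 6 + y/S
M(sqrt(136 + 30), 116/(-182))*sqrt(3 + 13) = (6 + (116/(-182))/(sqrt(136 + 30)))*sqrt(3 + 13) = (6 + (116*(-1/182))/(sqrt(166)))*sqrt(16) = (6 - 29*sqrt(166)/7553)*4 = 24 - 116*sqrt(166)/7553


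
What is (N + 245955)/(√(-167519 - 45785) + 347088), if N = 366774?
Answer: 3797694342/2151255233 - 612729*I*√53326/60235146524 ≈ 1.7653 - 0.002349*I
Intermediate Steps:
(N + 245955)/(√(-167519 - 45785) + 347088) = (366774 + 245955)/(√(-167519 - 45785) + 347088) = 612729/(√(-213304) + 347088) = 612729/(2*I*√53326 + 347088) = 612729/(347088 + 2*I*√53326)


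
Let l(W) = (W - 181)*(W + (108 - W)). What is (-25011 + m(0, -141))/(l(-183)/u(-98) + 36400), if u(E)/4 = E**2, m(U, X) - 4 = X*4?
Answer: -674681/960373 ≈ -0.70252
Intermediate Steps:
m(U, X) = 4 + 4*X (m(U, X) = 4 + X*4 = 4 + 4*X)
u(E) = 4*E**2
l(W) = -19548 + 108*W (l(W) = (-181 + W)*108 = -19548 + 108*W)
(-25011 + m(0, -141))/(l(-183)/u(-98) + 36400) = (-25011 + (4 + 4*(-141)))/((-19548 + 108*(-183))/((4*(-98)**2)) + 36400) = (-25011 + (4 - 564))/((-19548 - 19764)/((4*9604)) + 36400) = (-25011 - 560)/(-39312/38416 + 36400) = -25571/(-39312*1/38416 + 36400) = -25571/(-351/343 + 36400) = -25571/12484849/343 = -25571*343/12484849 = -674681/960373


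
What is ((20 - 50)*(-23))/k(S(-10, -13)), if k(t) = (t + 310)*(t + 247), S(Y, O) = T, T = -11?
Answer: 15/1534 ≈ 0.0097784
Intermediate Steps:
S(Y, O) = -11
k(t) = (247 + t)*(310 + t) (k(t) = (310 + t)*(247 + t) = (247 + t)*(310 + t))
((20 - 50)*(-23))/k(S(-10, -13)) = ((20 - 50)*(-23))/(76570 + (-11)² + 557*(-11)) = (-30*(-23))/(76570 + 121 - 6127) = 690/70564 = 690*(1/70564) = 15/1534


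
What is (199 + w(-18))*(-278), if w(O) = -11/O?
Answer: -499427/9 ≈ -55492.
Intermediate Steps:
(199 + w(-18))*(-278) = (199 - 11/(-18))*(-278) = (199 - 11*(-1/18))*(-278) = (199 + 11/18)*(-278) = (3593/18)*(-278) = -499427/9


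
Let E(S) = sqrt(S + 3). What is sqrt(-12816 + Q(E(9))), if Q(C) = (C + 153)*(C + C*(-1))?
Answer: 12*I*sqrt(89) ≈ 113.21*I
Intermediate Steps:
E(S) = sqrt(3 + S)
Q(C) = 0 (Q(C) = (153 + C)*(C - C) = (153 + C)*0 = 0)
sqrt(-12816 + Q(E(9))) = sqrt(-12816 + 0) = sqrt(-12816) = 12*I*sqrt(89)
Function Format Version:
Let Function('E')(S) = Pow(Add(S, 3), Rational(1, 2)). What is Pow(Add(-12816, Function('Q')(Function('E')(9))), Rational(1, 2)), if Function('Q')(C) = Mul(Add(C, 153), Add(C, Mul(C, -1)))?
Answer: Mul(12, I, Pow(89, Rational(1, 2))) ≈ Mul(113.21, I)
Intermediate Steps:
Function('E')(S) = Pow(Add(3, S), Rational(1, 2))
Function('Q')(C) = 0 (Function('Q')(C) = Mul(Add(153, C), Add(C, Mul(-1, C))) = Mul(Add(153, C), 0) = 0)
Pow(Add(-12816, Function('Q')(Function('E')(9))), Rational(1, 2)) = Pow(Add(-12816, 0), Rational(1, 2)) = Pow(-12816, Rational(1, 2)) = Mul(12, I, Pow(89, Rational(1, 2)))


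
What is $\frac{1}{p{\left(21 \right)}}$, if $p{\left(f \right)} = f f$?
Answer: $\frac{1}{441} \approx 0.0022676$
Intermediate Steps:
$p{\left(f \right)} = f^{2}$
$\frac{1}{p{\left(21 \right)}} = \frac{1}{21^{2}} = \frac{1}{441}$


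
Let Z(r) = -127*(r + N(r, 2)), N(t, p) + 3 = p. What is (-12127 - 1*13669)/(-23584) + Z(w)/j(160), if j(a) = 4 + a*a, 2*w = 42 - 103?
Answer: 23588393/18870148 ≈ 1.2500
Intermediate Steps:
N(t, p) = -3 + p
w = -61/2 (w = (42 - 103)/2 = (½)*(-61) = -61/2 ≈ -30.500)
j(a) = 4 + a²
Z(r) = 127 - 127*r (Z(r) = -127*(r + (-3 + 2)) = -127*(r - 1) = -127*(-1 + r) = 127 - 127*r)
(-12127 - 1*13669)/(-23584) + Z(w)/j(160) = (-12127 - 1*13669)/(-23584) + (127 - 127*(-61/2))/(4 + 160²) = (-12127 - 13669)*(-1/23584) + (127 + 7747/2)/(4 + 25600) = -25796*(-1/23584) + (8001/2)/25604 = 6449/5896 + (8001/2)*(1/25604) = 6449/5896 + 8001/51208 = 23588393/18870148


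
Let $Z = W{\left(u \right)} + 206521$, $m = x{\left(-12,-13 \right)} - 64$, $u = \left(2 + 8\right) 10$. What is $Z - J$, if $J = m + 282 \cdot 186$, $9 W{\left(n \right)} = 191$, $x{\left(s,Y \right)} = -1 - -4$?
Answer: $\frac{1387361}{9} \approx 1.5415 \cdot 10^{5}$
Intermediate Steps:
$x{\left(s,Y \right)} = 3$ ($x{\left(s,Y \right)} = -1 + 4 = 3$)
$u = 100$ ($u = 10 \cdot 10 = 100$)
$m = -61$ ($m = 3 - 64 = -61$)
$W{\left(n \right)} = \frac{191}{9}$ ($W{\left(n \right)} = \frac{1}{9} \cdot 191 = \frac{191}{9}$)
$Z = \frac{1858880}{9}$ ($Z = \frac{191}{9} + 206521 = \frac{1858880}{9} \approx 2.0654 \cdot 10^{5}$)
$J = 52391$ ($J = -61 + 282 \cdot 186 = -61 + 52452 = 52391$)
$Z - J = \frac{1858880}{9} - 52391 = \frac{1387361}{9}$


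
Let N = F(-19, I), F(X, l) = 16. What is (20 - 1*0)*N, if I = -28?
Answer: 320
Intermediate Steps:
N = 16
(20 - 1*0)*N = (20 - 1*0)*16 = (20 + 0)*16 = 20*16 = 320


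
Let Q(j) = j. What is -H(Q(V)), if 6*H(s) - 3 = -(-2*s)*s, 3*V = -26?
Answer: -1379/54 ≈ -25.537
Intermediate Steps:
V = -26/3 (V = (⅓)*(-26) = -26/3 ≈ -8.6667)
H(s) = ½ + s²/3 (H(s) = ½ + (-(-2*s)*s)/6 = ½ + (-(-2)*s²)/6 = ½ + (2*s²)/6 = ½ + s²/3)
-H(Q(V)) = -(½ + (-26/3)²/3) = -(½ + (⅓)*(676/9)) = -(½ + 676/27) = -1*1379/54 = -1379/54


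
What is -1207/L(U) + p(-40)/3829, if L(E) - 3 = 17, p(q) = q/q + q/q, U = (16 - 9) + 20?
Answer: -4621563/76580 ≈ -60.349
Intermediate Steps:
U = 27 (U = 7 + 20 = 27)
p(q) = 2 (p(q) = 1 + 1 = 2)
L(E) = 20 (L(E) = 3 + 17 = 20)
-1207/L(U) + p(-40)/3829 = -1207/20 + 2/3829 = -4621563/76580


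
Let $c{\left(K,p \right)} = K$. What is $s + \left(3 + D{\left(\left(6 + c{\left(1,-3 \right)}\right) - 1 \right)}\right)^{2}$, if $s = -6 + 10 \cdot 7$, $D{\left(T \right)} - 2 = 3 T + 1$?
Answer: $640$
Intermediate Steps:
$D{\left(T \right)} = 3 + 3 T$ ($D{\left(T \right)} = 2 + \left(3 T + 1\right) = 2 + \left(1 + 3 T\right) = 3 + 3 T$)
$s = 64$ ($s = -6 + 70 = 64$)
$s + \left(3 + D{\left(\left(6 + c{\left(1,-3 \right)}\right) - 1 \right)}\right)^{2} = 64 + \left(3 + \left(3 + 3 \left(\left(6 + 1\right) - 1\right)\right)\right)^{2} = 64 + \left(3 + \left(3 + 3 \left(7 - 1\right)\right)\right)^{2} = 64 + \left(3 + \left(3 + 3 \cdot 6\right)\right)^{2} = 64 + \left(3 + \left(3 + 18\right)\right)^{2} = 64 + \left(3 + 21\right)^{2} = 64 + 24^{2} = 64 + 576 = 640$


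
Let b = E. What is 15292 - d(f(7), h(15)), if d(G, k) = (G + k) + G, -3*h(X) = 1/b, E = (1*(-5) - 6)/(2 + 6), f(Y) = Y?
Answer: 504166/33 ≈ 15278.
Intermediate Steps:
E = -11/8 (E = (-5 - 6)/8 = -11*1/8 = -11/8 ≈ -1.3750)
b = -11/8 ≈ -1.3750
h(X) = 8/33 (h(X) = -1/(3*(-11/8)) = -1/3*(-8/11) = 8/33)
d(G, k) = k + 2*G
15292 - d(f(7), h(15)) = 15292 - (8/33 + 2*7) = 15292 - (8/33 + 14) = 15292 - 1*470/33 = 15292 - 470/33 = 504166/33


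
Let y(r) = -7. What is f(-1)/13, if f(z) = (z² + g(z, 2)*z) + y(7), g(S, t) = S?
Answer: -5/13 ≈ -0.38462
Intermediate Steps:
f(z) = -7 + 2*z² (f(z) = (z² + z*z) - 7 = (z² + z²) - 7 = 2*z² - 7 = -7 + 2*z²)
f(-1)/13 = (-7 + 2*(-1)²)/13 = (-7 + 2*1)*(1/13) = (-7 + 2)*(1/13) = -5*1/13 = -5/13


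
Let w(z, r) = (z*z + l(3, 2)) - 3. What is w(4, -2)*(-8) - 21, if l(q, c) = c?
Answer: -141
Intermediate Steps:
w(z, r) = -1 + z**2 (w(z, r) = (z*z + 2) - 3 = (z**2 + 2) - 3 = (2 + z**2) - 3 = -1 + z**2)
w(4, -2)*(-8) - 21 = (-1 + 4**2)*(-8) - 21 = (-1 + 16)*(-8) - 21 = 15*(-8) - 21 = -120 - 21 = -141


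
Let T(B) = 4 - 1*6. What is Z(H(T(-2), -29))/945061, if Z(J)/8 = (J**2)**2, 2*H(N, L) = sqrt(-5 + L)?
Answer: 578/945061 ≈ 0.00061160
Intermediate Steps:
T(B) = -2 (T(B) = 4 - 6 = -2)
H(N, L) = sqrt(-5 + L)/2
Z(J) = 8*J**4 (Z(J) = 8*(J**2)**2 = 8*J**4)
Z(H(T(-2), -29))/945061 = (8*(sqrt(-5 - 29)/2)**4)/945061 = (8*(sqrt(-34)/2)**4)*(1/945061) = (8*((I*sqrt(34))/2)**4)*(1/945061) = (8*(I*sqrt(34)/2)**4)*(1/945061) = (8*(289/4))*(1/945061) = 578*(1/945061) = 578/945061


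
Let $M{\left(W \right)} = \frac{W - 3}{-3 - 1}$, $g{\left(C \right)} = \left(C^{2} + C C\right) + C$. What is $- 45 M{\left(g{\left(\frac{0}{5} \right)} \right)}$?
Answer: $- \frac{135}{4} \approx -33.75$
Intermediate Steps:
$g{\left(C \right)} = C + 2 C^{2}$ ($g{\left(C \right)} = \left(C^{2} + C^{2}\right) + C = 2 C^{2} + C = C + 2 C^{2}$)
$M{\left(W \right)} = \frac{3}{4} - \frac{W}{4}$ ($M{\left(W \right)} = \frac{-3 + W}{-4} = \left(-3 + W\right) \left(- \frac{1}{4}\right) = \frac{3}{4} - \frac{W}{4}$)
$- 45 M{\left(g{\left(\frac{0}{5} \right)} \right)} = - 45 \left(\frac{3}{4} - \frac{\frac{0}{5} \left(1 + 2 \cdot \frac{0}{5}\right)}{4}\right) = - 45 \left(\frac{3}{4} - \frac{0 \cdot \frac{1}{5} \left(1 + 2 \cdot 0 \cdot \frac{1}{5}\right)}{4}\right) = - 45 \left(\frac{3}{4} - \frac{0 \left(1 + 2 \cdot 0\right)}{4}\right) = - 45 \left(\frac{3}{4} - \frac{0 \left(1 + 0\right)}{4}\right) = - 45 \left(\frac{3}{4} - \frac{0 \cdot 1}{4}\right) = - 45 \left(\frac{3}{4} - 0\right) = - 45 \left(\frac{3}{4} + 0\right) = \left(-45\right) \frac{3}{4} = - \frac{135}{4}$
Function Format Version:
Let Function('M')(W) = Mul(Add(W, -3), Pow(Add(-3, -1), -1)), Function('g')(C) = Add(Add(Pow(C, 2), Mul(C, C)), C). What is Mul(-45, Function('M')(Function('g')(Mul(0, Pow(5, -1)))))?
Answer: Rational(-135, 4) ≈ -33.750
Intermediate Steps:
Function('g')(C) = Add(C, Mul(2, Pow(C, 2))) (Function('g')(C) = Add(Add(Pow(C, 2), Pow(C, 2)), C) = Add(Mul(2, Pow(C, 2)), C) = Add(C, Mul(2, Pow(C, 2))))
Function('M')(W) = Add(Rational(3, 4), Mul(Rational(-1, 4), W)) (Function('M')(W) = Mul(Add(-3, W), Pow(-4, -1)) = Mul(Add(-3, W), Rational(-1, 4)) = Add(Rational(3, 4), Mul(Rational(-1, 4), W)))
Mul(-45, Function('M')(Function('g')(Mul(0, Pow(5, -1))))) = Mul(-45, Add(Rational(3, 4), Mul(Rational(-1, 4), Mul(Mul(0, Pow(5, -1)), Add(1, Mul(2, Mul(0, Pow(5, -1)))))))) = Mul(-45, Add(Rational(3, 4), Mul(Rational(-1, 4), Mul(Mul(0, Rational(1, 5)), Add(1, Mul(2, Mul(0, Rational(1, 5)))))))) = Mul(-45, Add(Rational(3, 4), Mul(Rational(-1, 4), Mul(0, Add(1, Mul(2, 0)))))) = Mul(-45, Add(Rational(3, 4), Mul(Rational(-1, 4), Mul(0, Add(1, 0))))) = Mul(-45, Add(Rational(3, 4), Mul(Rational(-1, 4), Mul(0, 1)))) = Mul(-45, Add(Rational(3, 4), Mul(Rational(-1, 4), 0))) = Mul(-45, Add(Rational(3, 4), 0)) = Mul(-45, Rational(3, 4)) = Rational(-135, 4)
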